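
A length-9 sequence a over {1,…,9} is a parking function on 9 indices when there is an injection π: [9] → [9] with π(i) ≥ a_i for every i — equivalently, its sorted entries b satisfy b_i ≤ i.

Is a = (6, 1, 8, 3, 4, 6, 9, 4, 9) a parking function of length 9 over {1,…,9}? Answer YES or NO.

NO

Order a: b = (1, 3, 4, 4, 6, 6, 8, 9, 9).
  b_1=1 ≤ 1
  b_2=3 > 2
  fails at i=2 ⇒ NO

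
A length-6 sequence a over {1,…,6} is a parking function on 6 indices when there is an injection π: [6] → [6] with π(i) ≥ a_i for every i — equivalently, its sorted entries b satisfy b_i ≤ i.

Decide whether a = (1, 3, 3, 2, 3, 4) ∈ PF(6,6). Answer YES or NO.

YES

Order a: b = (1, 2, 3, 3, 3, 4).
  b_1=1 ≤ 1
  b_2=2 ≤ 2
  b_3=3 ≤ 3
  b_4=3 ≤ 4
  b_5=3 ≤ 5
  b_6=4 ≤ 6
All bounds hold ⇒ YES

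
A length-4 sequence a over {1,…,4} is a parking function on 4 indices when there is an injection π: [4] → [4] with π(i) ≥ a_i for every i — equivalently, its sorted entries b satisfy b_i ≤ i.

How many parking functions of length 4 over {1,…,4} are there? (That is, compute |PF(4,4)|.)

125

Count = (4−4+1)·(4+1)^(4−1) = 1×125 = 125 (Konheim–Weiss)
Check (3,1,1,2) → sorted (1,1,2,3): b_i ≤ i ∀i, a PF.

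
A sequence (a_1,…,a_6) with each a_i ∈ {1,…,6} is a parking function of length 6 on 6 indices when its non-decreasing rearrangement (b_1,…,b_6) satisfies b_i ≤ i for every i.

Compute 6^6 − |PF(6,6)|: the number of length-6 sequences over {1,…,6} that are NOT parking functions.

29849

Count = (6−6+1)·(6+1)^(6−1) = 1·16807 = 16807 [KW]
E.g. (5,3,6,6,6,6) → sorted (3,5,6,6,6,6): b_1=3>1, not a PF.
Total 46656; non-PF = 46656−16807 = 29849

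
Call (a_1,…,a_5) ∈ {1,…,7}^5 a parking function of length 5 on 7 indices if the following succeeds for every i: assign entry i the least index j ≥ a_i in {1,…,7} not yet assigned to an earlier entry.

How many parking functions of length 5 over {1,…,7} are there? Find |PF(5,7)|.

Count = (8−5)·8^(5−1) = 3·4096 = 12288 (Pollak)
Check (7,5,1,1,6) → sorted (1,1,5,6,7): b_i ≤ 2+i ∀i, a PF.

12288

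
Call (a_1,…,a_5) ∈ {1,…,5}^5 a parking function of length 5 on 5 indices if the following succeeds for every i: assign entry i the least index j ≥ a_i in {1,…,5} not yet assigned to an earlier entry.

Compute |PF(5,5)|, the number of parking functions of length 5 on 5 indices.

1296

|PF| = 1·6^4 = 1×1296 = 1296 (Konheim–Weiss)
E.g. (1,5,3,1,4) → sorted (1,1,3,4,5): b_i ≤ i ∀i, a PF.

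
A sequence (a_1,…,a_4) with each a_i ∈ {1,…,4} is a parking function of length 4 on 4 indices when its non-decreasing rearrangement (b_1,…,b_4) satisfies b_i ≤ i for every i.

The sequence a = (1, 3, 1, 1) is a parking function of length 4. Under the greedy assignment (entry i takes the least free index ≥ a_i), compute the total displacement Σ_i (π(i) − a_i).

Σπ(i) = 1+…+4 = 10; Σa = 1+3+1+1 = 6; disp = 10−6 = 4.

4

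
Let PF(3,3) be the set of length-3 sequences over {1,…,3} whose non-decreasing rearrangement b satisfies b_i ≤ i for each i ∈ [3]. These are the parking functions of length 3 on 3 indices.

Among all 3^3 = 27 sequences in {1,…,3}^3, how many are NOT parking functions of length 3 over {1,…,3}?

11

|PF| = (4−3)·4^(3−1) = 1·16 = 16 (Pollak)
Example (2,3,2) → sorted (2,2,3): b_1=2>1, not a PF.
3^3 − 16 = 27 − 16 = 11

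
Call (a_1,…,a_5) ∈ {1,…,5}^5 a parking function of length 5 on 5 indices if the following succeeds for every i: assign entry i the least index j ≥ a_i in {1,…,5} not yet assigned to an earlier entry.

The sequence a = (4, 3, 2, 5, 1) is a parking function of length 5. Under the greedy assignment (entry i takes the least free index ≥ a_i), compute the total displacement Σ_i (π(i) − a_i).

Σπ(i) = 1+…+5 = 15; Σa = 4+3+2+5+1 = 15; disp = 15−15 = 0.

0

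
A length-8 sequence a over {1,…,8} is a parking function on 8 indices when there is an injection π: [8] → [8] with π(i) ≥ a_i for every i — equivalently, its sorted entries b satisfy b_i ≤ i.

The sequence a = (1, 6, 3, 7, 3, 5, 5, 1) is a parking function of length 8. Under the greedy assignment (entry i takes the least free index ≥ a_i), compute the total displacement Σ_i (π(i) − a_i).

Σπ(i) = 1+…+8 = 36; Σa = 1+6+3+7+3+5+5+1 = 31; disp = 36−31 = 5.

5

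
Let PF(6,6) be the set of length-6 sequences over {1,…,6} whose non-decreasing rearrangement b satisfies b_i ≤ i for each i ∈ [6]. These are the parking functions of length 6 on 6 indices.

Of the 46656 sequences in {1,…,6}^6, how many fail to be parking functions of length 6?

#PF = (6+1−6)·(6+1)^{6−1} = 1×16807 = 16807 (Konheim–Weiss)
One tuple (6,3,5,3,4,5) → sorted (3,3,4,5,5,6): b_1=3>1, not a PF.
Total 46656; non-PF = 46656−16807 = 29849

29849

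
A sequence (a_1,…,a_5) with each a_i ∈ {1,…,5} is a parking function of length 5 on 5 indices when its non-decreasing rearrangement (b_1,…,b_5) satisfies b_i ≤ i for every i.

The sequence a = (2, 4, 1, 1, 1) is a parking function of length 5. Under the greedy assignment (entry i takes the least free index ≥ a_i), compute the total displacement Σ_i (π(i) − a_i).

Σπ = 15 ({1..5} each once); Σa = 2+4+1+1+1 = 9; disp = 15−9 = 6.

6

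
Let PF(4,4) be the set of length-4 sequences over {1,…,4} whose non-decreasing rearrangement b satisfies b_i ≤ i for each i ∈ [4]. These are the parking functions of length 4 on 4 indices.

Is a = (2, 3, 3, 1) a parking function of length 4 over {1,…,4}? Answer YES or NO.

Sorted: b = (1, 2, 3, 3).
  b_1=1 ≤ 1
  b_2=2 ≤ 2
  b_3=3 ≤ 3
  b_4=3 ≤ 4
All bounds hold ⇒ YES

YES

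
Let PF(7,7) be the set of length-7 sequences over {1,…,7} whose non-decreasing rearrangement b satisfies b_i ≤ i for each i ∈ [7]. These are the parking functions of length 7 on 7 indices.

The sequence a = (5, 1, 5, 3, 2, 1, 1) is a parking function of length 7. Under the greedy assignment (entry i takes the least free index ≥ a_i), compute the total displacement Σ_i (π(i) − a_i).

Σπ = 7·8/2 = 28 (π permutes [7]); Σa = 5+1+5+3+2+1+1 = 18; disp = 28−18 = 10.

10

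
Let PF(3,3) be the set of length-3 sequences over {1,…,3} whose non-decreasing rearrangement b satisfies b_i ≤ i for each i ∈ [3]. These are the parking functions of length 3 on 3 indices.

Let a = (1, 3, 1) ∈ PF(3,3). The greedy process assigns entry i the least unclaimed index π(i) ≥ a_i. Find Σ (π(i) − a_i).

Σπ(i) = 1+…+3 = 6; Σa = 1+3+1 = 5; disp = 6−5 = 1.

1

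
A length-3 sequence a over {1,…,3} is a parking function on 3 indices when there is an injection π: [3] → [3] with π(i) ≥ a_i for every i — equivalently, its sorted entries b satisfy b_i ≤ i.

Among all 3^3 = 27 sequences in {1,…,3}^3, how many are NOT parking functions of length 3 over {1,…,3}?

|PF(3,3)| = 1·4^2 = 1 · 16 = 16 [KW]
Check (2,3,2) → sorted (2,2,3): b_1=2>1, not a PF.
So 27 − 16 = 11 fail.

11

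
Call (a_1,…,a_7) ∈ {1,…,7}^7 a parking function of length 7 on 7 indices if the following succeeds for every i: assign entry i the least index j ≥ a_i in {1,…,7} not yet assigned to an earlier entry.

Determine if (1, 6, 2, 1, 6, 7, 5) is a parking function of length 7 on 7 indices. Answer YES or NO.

Sorted: b = (1, 1, 2, 5, 6, 6, 7).
  b_1=1 ≤ 1
  b_2=1 ≤ 2
  b_3=2 ≤ 3
  b_4=5 > 4
  fails at i=4 ⇒ NO

NO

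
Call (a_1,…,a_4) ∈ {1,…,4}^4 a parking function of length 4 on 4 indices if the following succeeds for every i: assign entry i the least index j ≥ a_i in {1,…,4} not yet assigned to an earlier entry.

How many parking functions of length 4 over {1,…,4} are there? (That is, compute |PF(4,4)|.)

|PF| = (4−4+1)·(4+1)^(4−1) = 1·125 = 125 (Pollak)
Example (3,4,1,1) → sorted (1,1,3,4): b_i ≤ i ∀i, a PF.

125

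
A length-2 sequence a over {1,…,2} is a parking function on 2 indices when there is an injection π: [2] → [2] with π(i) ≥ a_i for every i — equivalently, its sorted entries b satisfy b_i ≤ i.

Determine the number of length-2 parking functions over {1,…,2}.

|PF(2,2)| = 1·3^1 = 1 · 3 = 3 (Konheim–Weiss)
Example (2,1) → sorted (1,2): b_i ≤ i ∀i, a PF.

3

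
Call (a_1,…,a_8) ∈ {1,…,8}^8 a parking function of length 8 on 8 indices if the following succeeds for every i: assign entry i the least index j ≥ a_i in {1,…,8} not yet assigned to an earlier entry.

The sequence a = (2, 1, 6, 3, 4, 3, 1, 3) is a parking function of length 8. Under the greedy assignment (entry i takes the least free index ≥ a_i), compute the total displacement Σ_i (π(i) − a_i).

Σπ = 8·9/2 = 36 (π permutes [8]); Σa = 2+1+6+3+4+3+1+3 = 23; disp = 36−23 = 13.

13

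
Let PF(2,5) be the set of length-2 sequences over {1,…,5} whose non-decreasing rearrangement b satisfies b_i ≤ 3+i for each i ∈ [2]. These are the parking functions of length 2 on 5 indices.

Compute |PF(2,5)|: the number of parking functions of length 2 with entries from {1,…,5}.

24

#PF = (5+1−2)·(5+1)^{2−1} = 4×6 = 24 [KW]
One tuple (3,5) → sorted (3,5): b_i ≤ 3+i ∀i, a PF.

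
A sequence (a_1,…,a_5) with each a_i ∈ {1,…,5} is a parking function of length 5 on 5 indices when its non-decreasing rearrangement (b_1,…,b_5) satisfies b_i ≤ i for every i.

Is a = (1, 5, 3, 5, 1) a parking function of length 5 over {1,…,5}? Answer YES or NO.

Rearranged: b = (1, 1, 3, 5, 5).
  b_1=1 ≤ 1
  b_2=1 ≤ 2
  b_3=3 ≤ 3
  b_4=5 > 4
  fails at i=4 ⇒ NO

NO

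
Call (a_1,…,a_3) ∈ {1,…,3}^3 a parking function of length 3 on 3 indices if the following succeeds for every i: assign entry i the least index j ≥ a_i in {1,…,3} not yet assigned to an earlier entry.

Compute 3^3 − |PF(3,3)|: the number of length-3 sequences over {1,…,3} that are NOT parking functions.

Count = (3−3+1)·(3+1)^(3−1) = 1 · 16 = 16 (Konheim–Weiss)
E.g. (3,3,3) → sorted (3,3,3): b_1=3>1, not a PF.
3^3 − 16 = 27 − 16 = 11

11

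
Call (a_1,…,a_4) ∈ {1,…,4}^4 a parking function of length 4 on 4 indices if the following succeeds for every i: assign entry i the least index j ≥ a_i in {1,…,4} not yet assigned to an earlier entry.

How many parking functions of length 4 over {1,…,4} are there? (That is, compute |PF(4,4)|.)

125

|PF(4,4)| = (4−4+1)·(4+1)^(4−1) = 1 · 125 = 125 (Pollak)
Check (4,1,1,1) → sorted (1,1,1,4): b_i ≤ i ∀i, a PF.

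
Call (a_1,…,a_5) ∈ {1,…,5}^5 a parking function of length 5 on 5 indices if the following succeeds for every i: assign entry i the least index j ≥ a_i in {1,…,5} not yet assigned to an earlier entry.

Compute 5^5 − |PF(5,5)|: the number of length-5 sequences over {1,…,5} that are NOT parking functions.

1829

#PF = (5+1−5)·(5+1)^{5−1} = 1×1296 = 1296 (Konheim–Weiss)
Example (3,3,2,2,3) → sorted (2,2,3,3,3): b_1=2>1, not a PF.
Total 3125; non-PF = 3125−1296 = 1829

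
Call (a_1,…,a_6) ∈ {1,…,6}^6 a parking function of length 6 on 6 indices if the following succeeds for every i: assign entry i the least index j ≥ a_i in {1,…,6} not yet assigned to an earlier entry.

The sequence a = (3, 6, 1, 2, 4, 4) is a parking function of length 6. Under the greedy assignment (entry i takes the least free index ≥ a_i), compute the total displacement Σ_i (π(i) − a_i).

Σπ = 6·7/2 = 21 (π permutes [6]); Σa = 3+6+1+2+4+4 = 20; disp = 21−20 = 1.

1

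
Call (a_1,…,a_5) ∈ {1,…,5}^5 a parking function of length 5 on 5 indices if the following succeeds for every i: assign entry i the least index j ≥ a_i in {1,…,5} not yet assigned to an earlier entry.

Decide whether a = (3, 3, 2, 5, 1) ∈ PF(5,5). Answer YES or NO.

Order a: b = (1, 2, 3, 3, 5).
  b_1=1 ≤ 1
  b_2=2 ≤ 2
  b_3=3 ≤ 3
  b_4=3 ≤ 4
  b_5=5 ≤ 5
All bounds hold ⇒ YES

YES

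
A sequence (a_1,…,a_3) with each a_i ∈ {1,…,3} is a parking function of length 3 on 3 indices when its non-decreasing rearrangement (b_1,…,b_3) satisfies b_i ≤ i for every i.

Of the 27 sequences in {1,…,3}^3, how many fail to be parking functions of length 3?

#PF = (4−3)·4^(3−1) = 1×16 = 16 (Konheim–Weiss)
One tuple (3,3,3) → sorted (3,3,3): b_1=3>1, not a PF.
3^3 − 16 = 27 − 16 = 11

11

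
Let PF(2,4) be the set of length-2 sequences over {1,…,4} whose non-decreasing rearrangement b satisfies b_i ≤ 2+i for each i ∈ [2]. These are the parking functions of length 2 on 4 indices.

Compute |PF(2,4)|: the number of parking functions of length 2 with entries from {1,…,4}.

15

|PF(2,4)| = (5−2)·5^(2−1) = 3·5 = 15 (Pollak)
One tuple (2,1) → sorted (1,2): b_i ≤ 2+i ∀i, a PF.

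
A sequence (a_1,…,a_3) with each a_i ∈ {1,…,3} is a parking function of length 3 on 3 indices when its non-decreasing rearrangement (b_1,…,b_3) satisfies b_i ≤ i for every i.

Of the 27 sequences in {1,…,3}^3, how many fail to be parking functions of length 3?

|PF| = (4−3)·4^(3−1) = 1×16 = 16
Check (3,3,3) → sorted (3,3,3): b_1=3>1, not a PF.
3^3 − 16 = 27 − 16 = 11

11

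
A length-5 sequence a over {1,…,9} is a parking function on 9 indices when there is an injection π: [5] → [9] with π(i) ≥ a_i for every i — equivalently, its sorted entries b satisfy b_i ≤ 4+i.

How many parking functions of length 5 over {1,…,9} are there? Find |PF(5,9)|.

50000

#PF = 5·10^4 = 5 · 10000 = 50000 (Pollak)
Check (5,1,5,6,4) → sorted (1,4,5,5,6): b_i ≤ 4+i ∀i, a PF.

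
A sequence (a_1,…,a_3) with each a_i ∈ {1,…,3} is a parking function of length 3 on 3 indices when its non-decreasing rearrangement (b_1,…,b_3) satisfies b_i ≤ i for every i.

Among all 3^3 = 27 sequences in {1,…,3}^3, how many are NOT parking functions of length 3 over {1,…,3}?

11

|PF| = (3−3+1)·(3+1)^(3−1) = 1×16 = 16 (Pollak)
Example (2,3,2) → sorted (2,2,3): b_1=2>1, not a PF.
So 27 − 16 = 11 fail.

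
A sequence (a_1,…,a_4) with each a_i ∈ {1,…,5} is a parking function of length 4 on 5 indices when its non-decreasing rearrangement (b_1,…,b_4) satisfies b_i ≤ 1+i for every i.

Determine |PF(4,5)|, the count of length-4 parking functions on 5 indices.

432

|PF| = (6−4)·6^(4−1) = 2·216 = 432 (Konheim–Weiss)
Check (2,3,4,2) → sorted (2,2,3,4): b_i ≤ 1+i ∀i, a PF.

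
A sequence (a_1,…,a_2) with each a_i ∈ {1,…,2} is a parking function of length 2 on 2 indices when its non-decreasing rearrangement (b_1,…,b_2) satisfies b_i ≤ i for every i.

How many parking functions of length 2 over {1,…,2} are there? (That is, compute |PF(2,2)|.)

Count = (2+1−2)·(2+1)^{2−1} = 1·3 = 3 (Pollak)
E.g. (2,1) → sorted (1,2): b_i ≤ i ∀i, a PF.

3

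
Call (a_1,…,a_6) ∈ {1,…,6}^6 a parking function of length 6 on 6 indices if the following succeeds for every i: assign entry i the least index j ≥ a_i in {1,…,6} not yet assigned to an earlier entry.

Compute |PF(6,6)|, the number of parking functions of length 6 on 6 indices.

Count = 1·7^5 = 1×16807 = 16807 (Pollak)
Check (1,5,4,3,1,1) → sorted (1,1,1,3,4,5): b_i ≤ i ∀i, a PF.

16807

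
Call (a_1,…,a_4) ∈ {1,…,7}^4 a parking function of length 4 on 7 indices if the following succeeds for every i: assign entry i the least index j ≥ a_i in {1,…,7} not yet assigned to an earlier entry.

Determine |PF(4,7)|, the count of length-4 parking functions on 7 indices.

2048

|PF| = (7+1−4)·(7+1)^{4−1} = 4·512 = 2048
E.g. (3,2,4,5) → sorted (2,3,4,5): b_i ≤ 3+i ∀i, a PF.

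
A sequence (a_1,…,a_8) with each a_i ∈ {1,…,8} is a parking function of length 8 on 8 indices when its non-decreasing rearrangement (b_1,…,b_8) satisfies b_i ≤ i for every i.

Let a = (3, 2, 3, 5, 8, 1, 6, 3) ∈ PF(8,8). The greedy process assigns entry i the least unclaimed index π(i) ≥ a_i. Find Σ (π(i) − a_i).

5

Σπ(i) = 1+…+8 = 36; Σa = 3+2+3+5+8+1+6+3 = 31; disp = 36−31 = 5.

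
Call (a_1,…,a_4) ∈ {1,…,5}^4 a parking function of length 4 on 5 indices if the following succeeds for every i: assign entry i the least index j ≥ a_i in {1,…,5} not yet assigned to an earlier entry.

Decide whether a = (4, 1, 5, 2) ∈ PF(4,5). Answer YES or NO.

Order a: b = (1, 2, 4, 5).
  b_1=1 ≤ 2
  b_2=2 ≤ 3
  b_3=4 ≤ 4
  b_4=5 ≤ 5
All bounds hold ⇒ YES

YES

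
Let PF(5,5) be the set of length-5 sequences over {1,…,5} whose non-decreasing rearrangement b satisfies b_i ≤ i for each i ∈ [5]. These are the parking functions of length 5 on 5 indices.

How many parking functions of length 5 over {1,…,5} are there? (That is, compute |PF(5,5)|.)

1296

|PF(5,5)| = 1·6^4 = 1 · 1296 = 1296 (Konheim–Weiss)
One tuple (2,3,1,2,4) → sorted (1,2,2,3,4): b_i ≤ i ∀i, a PF.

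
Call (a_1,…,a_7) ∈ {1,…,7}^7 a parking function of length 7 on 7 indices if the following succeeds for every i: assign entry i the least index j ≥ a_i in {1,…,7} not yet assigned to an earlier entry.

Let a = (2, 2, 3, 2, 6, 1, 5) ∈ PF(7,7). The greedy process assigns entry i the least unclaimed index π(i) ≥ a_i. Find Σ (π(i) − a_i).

7

Σπ = 7·8/2 = 28 (π permutes [7]); Σa = 2+2+3+2+6+1+5 = 21; disp = 28−21 = 7.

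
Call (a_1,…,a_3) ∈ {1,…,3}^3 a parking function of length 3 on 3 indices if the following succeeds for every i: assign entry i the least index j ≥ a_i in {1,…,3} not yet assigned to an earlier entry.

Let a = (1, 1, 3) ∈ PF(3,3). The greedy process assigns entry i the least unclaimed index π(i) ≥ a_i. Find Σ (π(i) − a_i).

1

Σπ = 6 ({1..3} each once); Σa = 1+1+3 = 5; disp = 6−5 = 1.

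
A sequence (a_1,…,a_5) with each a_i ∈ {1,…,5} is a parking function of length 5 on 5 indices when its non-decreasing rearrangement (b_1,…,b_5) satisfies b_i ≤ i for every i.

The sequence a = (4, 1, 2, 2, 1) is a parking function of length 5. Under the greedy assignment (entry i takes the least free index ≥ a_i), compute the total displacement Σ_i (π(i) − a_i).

Σπ = 15 ({1..5} each once); Σa = 4+1+2+2+1 = 10; disp = 15−10 = 5.

5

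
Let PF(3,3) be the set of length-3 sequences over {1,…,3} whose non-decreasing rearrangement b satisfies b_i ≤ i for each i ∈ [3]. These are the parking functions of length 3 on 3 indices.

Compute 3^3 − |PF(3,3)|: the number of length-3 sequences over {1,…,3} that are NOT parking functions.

11

|PF(3,3)| = 1·4^2 = 1·16 = 16 [KW]
E.g. (3,1,3) → sorted (1,3,3): b_2=3>2, not a PF.
So 27 − 16 = 11 fail.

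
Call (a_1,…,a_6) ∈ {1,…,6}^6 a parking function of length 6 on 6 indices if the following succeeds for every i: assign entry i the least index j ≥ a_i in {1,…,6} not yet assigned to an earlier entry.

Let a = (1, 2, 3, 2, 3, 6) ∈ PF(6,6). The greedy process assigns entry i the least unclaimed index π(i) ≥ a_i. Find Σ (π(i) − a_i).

Σπ = 6·7/2 = 21 (π permutes [6]); Σa = 1+2+3+2+3+6 = 17; disp = 21−17 = 4.

4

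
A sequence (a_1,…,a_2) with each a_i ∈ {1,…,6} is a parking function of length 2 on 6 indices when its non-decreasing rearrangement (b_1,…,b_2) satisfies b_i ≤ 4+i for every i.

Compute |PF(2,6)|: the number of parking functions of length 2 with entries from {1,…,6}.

35

|PF(2,6)| = (6−2+1)·(6+1)^(2−1) = 5·7 = 35 (Konheim–Weiss)
Example (1,2) → sorted (1,2): b_i ≤ 4+i ∀i, a PF.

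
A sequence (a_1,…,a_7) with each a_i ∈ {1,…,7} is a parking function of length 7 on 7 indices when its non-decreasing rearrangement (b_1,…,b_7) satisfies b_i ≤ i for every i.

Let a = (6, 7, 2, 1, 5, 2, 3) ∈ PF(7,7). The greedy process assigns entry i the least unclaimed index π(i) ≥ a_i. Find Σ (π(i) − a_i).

2

Σπ(i) = 1+…+7 = 28; Σa = 6+7+2+1+5+2+3 = 26; disp = 28−26 = 2.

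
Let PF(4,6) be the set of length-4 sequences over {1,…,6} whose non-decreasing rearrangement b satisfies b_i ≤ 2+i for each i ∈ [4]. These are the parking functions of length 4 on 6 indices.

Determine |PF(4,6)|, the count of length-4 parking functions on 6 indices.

1029

#PF = (6−4+1)·(6+1)^(4−1) = 3·343 = 1029 [KW]
E.g. (1,2,2,3) → sorted (1,2,2,3): b_i ≤ 2+i ∀i, a PF.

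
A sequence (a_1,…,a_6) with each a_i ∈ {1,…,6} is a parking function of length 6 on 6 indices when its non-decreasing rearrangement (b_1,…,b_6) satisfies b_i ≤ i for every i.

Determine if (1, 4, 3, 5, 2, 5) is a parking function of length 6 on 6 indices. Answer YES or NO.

YES

Order a: b = (1, 2, 3, 4, 5, 5).
  b_1=1 ≤ 1
  b_2=2 ≤ 2
  b_3=3 ≤ 3
  b_4=4 ≤ 4
  b_5=5 ≤ 5
  b_6=5 ≤ 6
All bounds hold ⇒ YES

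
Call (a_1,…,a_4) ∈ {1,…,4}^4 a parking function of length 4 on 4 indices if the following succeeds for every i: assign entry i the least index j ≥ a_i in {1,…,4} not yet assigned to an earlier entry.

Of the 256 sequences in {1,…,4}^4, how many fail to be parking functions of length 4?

|PF| = (4+1−4)·(4+1)^{4−1} = 1×125 = 125
Example (4,2,3,4) → sorted (2,3,4,4): b_1=2>1, not a PF.
Total 256; non-PF = 256−125 = 131

131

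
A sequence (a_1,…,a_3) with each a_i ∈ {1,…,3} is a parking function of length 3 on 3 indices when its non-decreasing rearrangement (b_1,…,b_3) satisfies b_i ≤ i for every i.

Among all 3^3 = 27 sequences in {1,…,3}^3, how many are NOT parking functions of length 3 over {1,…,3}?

11

|PF| = (4−3)·4^(3−1) = 1 · 16 = 16 [KW]
E.g. (3,3,3) → sorted (3,3,3): b_1=3>1, not a PF.
3^3 − 16 = 27 − 16 = 11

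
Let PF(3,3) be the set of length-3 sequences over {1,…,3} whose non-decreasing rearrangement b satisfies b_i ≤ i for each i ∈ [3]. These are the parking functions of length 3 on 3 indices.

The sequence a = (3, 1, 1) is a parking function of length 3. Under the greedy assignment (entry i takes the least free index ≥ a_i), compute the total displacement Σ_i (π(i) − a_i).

1

Σπ = 3·4/2 = 6 (π permutes [3]); Σa = 3+1+1 = 5; disp = 6−5 = 1.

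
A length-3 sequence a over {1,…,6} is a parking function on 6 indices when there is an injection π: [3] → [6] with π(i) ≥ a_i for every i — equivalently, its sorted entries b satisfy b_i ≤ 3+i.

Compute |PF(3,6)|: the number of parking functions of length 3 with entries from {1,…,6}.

|PF| = (7−3)·7^(3−1) = 4 · 49 = 196
Check (1,6,4) → sorted (1,4,6): b_i ≤ 3+i ∀i, a PF.

196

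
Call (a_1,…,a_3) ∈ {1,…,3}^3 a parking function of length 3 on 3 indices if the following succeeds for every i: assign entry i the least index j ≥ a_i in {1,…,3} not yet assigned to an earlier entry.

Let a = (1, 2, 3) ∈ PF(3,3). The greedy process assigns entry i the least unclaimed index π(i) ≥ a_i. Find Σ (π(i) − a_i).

0

Σπ(i) = 1+…+3 = 6; Σa = 1+2+3 = 6; disp = 6−6 = 0.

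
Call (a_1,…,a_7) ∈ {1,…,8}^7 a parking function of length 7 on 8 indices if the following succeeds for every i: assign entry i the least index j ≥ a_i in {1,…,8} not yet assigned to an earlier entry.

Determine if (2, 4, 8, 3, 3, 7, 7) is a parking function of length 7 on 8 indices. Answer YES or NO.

NO

Order a: b = (2, 3, 3, 4, 7, 7, 8).
  b_1=2 ≤ 2
  b_2=3 ≤ 3
  b_3=3 ≤ 4
  b_4=4 ≤ 5
  b_5=7 > 6
  fails at i=5 ⇒ NO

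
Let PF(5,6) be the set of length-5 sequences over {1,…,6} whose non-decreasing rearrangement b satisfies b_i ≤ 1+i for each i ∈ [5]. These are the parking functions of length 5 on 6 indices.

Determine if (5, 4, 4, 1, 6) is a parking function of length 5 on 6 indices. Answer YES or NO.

Order a: b = (1, 4, 4, 5, 6).
  b_1=1 ≤ 2
  b_2=4 > 3
  fails at i=2 ⇒ NO

NO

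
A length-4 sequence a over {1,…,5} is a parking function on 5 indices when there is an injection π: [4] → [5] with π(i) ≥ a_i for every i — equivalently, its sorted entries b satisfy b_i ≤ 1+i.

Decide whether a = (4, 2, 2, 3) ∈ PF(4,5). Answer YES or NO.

Sorted: b = (2, 2, 3, 4).
  b_1=2 ≤ 2
  b_2=2 ≤ 3
  b_3=3 ≤ 4
  b_4=4 ≤ 5
All bounds hold ⇒ YES

YES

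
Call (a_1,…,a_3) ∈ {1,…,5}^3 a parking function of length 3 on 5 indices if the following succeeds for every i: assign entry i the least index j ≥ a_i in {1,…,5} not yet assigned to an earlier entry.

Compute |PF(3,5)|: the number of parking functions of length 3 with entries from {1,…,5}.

108

|PF(3,5)| = (5+1−3)·(5+1)^{3−1} = 3 · 36 = 108 (Konheim–Weiss)
Example (5,2,3) → sorted (2,3,5): b_i ≤ 2+i ∀i, a PF.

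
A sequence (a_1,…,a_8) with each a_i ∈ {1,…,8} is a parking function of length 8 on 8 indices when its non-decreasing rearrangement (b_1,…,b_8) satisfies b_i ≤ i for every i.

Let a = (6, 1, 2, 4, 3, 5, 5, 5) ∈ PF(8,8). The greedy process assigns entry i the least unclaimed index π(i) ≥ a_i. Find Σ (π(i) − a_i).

5

Σπ = 36 ({1..8} each once); Σa = 6+1+2+4+3+5+5+5 = 31; disp = 36−31 = 5.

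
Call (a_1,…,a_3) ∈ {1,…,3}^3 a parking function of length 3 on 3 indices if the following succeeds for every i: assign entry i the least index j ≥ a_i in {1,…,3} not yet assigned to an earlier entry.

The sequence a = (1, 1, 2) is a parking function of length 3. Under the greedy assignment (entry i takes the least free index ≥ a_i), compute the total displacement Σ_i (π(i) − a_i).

2

Σπ = 3·4/2 = 6 (π permutes [3]); Σa = 1+1+2 = 4; disp = 6−4 = 2.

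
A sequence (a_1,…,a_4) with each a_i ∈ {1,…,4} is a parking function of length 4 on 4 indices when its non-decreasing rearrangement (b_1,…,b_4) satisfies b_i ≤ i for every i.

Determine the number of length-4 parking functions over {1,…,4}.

125

|PF(4,4)| = (5−4)·5^(4−1) = 1·125 = 125 (Pollak)
E.g. (4,1,3,1) → sorted (1,1,3,4): b_i ≤ i ∀i, a PF.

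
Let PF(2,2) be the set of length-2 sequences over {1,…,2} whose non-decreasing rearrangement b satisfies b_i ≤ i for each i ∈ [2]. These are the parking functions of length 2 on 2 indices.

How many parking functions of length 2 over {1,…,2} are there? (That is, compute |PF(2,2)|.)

3

|PF| = (2+1−2)·(2+1)^{2−1} = 1×3 = 3
One tuple (1,1) → sorted (1,1): b_i ≤ i ∀i, a PF.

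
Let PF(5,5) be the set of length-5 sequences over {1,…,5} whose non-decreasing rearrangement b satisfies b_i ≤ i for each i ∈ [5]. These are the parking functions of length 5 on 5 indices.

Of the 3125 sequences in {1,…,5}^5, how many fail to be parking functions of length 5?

#PF = 1·6^4 = 1 · 1296 = 1296 [KW]
Check (3,4,5,4,1) → sorted (1,3,4,4,5): b_2=3>2, not a PF.
Total 3125; non-PF = 3125−1296 = 1829

1829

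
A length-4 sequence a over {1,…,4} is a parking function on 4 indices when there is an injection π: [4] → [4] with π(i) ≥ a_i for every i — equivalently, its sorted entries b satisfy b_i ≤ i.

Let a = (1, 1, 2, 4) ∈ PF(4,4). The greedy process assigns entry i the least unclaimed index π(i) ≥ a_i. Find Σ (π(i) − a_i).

2

Σπ(i) = 1+…+4 = 10; Σa = 1+1+2+4 = 8; disp = 10−8 = 2.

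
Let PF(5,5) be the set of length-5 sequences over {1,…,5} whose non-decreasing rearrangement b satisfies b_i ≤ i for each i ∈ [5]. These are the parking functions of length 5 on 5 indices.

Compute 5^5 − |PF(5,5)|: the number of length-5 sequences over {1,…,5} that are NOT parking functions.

Count = 1·6^4 = 1 · 1296 = 1296 [KW]
Example (3,3,1,5,5) → sorted (1,3,3,5,5): b_2=3>2, not a PF.
Total 3125; non-PF = 3125−1296 = 1829

1829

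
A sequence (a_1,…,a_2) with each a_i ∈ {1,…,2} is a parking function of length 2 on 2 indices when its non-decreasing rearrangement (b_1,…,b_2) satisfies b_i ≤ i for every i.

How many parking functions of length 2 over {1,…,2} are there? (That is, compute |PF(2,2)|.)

3

|PF| = (2−2+1)·(2+1)^(2−1) = 1·3 = 3 [KW]
E.g. (2,1) → sorted (1,2): b_i ≤ i ∀i, a PF.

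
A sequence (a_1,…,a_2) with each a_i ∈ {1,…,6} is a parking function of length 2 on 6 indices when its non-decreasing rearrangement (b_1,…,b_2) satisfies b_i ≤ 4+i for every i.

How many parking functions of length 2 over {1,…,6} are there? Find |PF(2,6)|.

35

Count = (6−2+1)·(6+1)^(2−1) = 5 · 7 = 35
Example (2,2) → sorted (2,2): b_i ≤ 4+i ∀i, a PF.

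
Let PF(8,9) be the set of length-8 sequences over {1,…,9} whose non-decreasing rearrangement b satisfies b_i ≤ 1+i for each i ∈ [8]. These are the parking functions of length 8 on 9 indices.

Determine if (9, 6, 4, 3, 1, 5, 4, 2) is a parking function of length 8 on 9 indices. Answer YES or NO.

Sorted: b = (1, 2, 3, 4, 4, 5, 6, 9).
  b_1=1 ≤ 2
  b_2=2 ≤ 3
  b_3=3 ≤ 4
  b_4=4 ≤ 5
  b_5=4 ≤ 6
  b_6=5 ≤ 7
  b_7=6 ≤ 8
  b_8=9 ≤ 9
All bounds hold ⇒ YES

YES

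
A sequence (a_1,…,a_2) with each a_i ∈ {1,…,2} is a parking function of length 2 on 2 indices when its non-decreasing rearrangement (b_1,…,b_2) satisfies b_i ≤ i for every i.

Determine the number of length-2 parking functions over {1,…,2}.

3

#PF = (2−2+1)·(2+1)^(2−1) = 1 · 3 = 3 (Konheim–Weiss)
One tuple (2,1) → sorted (1,2): b_i ≤ i ∀i, a PF.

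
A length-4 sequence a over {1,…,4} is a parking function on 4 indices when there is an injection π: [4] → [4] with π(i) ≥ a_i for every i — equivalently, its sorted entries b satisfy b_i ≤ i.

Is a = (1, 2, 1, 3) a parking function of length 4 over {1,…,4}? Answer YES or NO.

Sorted: b = (1, 1, 2, 3).
  b_1=1 ≤ 1
  b_2=1 ≤ 2
  b_3=2 ≤ 3
  b_4=3 ≤ 4
All bounds hold ⇒ YES

YES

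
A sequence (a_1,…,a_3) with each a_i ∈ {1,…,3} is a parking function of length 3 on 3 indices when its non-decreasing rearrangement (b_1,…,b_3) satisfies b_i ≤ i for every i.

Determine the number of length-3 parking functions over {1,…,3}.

#PF = 1·4^2 = 1×16 = 16
E.g. (1,1,3) → sorted (1,1,3): b_i ≤ i ∀i, a PF.

16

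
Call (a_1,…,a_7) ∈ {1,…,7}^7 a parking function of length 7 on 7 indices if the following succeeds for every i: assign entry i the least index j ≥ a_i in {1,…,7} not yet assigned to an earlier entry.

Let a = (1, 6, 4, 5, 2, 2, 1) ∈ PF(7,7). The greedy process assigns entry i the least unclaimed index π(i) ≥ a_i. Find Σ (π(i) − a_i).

Σπ = 7·8/2 = 28 (π permutes [7]); Σa = 1+6+4+5+2+2+1 = 21; disp = 28−21 = 7.

7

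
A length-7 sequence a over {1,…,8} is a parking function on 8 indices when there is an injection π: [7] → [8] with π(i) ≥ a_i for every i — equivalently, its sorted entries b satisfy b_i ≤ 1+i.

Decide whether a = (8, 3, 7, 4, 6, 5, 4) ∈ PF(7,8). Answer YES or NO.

NO

Rearranged: b = (3, 4, 4, 5, 6, 7, 8).
  b_1=3 > 2
  fails at i=1 ⇒ NO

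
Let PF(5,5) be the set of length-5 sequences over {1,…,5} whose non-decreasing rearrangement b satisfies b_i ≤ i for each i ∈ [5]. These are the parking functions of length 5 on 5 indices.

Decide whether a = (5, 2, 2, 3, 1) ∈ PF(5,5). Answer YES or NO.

YES

Sorted: b = (1, 2, 2, 3, 5).
  b_1=1 ≤ 1
  b_2=2 ≤ 2
  b_3=2 ≤ 3
  b_4=3 ≤ 4
  b_5=5 ≤ 5
All bounds hold ⇒ YES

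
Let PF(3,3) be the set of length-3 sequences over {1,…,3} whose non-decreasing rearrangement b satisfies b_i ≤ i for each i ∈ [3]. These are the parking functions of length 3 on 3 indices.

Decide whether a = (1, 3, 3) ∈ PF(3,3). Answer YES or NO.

NO

Sorted: b = (1, 3, 3).
  b_1=1 ≤ 1
  b_2=3 > 2
  fails at i=2 ⇒ NO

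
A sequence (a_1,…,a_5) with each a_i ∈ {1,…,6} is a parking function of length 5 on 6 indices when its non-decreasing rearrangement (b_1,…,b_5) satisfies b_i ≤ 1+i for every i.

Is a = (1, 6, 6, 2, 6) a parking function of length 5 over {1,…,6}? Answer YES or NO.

Sorted: b = (1, 2, 6, 6, 6).
  b_1=1 ≤ 2
  b_2=2 ≤ 3
  b_3=6 > 4
  fails at i=3 ⇒ NO

NO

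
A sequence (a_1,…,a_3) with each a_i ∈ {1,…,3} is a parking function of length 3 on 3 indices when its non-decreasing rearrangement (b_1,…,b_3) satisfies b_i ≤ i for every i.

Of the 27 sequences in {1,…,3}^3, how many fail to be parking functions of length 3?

#PF = (4−3)·4^(3−1) = 1×16 = 16
E.g. (2,3,3) → sorted (2,3,3): b_1=2>1, not a PF.
Total 27; non-PF = 27−16 = 11

11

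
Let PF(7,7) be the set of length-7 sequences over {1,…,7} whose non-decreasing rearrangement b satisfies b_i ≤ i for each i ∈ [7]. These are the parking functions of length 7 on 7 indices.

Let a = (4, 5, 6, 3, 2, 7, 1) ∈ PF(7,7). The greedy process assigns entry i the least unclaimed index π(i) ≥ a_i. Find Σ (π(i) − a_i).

Σπ = 28 ({1..7} each once); Σa = 4+5+6+3+2+7+1 = 28; disp = 28−28 = 0.

0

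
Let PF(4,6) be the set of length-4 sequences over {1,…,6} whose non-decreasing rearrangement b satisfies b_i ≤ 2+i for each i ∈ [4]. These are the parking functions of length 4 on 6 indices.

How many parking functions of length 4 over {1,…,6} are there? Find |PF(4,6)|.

|PF| = (6−4+1)·(6+1)^(4−1) = 3 · 343 = 1029 (Pollak)
Check (5,4,2,4) → sorted (2,4,4,5): b_i ≤ 2+i ∀i, a PF.

1029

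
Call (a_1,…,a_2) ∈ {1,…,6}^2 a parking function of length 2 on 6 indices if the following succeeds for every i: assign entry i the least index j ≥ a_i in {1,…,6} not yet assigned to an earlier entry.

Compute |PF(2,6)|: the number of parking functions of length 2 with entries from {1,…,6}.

|PF(2,6)| = 5·7^1 = 5 · 7 = 35 (Konheim–Weiss)
Example (6,1) → sorted (1,6): b_i ≤ 4+i ∀i, a PF.

35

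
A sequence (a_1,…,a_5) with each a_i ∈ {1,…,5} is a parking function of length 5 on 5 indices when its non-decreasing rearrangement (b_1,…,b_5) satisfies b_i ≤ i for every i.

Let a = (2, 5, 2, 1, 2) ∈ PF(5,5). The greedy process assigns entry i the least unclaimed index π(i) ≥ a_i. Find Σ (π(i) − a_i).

3

Σπ = 5·6/2 = 15 (π permutes [5]); Σa = 2+5+2+1+2 = 12; disp = 15−12 = 3.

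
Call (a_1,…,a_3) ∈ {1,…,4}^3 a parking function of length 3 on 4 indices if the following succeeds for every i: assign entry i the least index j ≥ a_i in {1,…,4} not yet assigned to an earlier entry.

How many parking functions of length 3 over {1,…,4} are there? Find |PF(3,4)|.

50

|PF(3,4)| = (4−3+1)·(4+1)^(3−1) = 2·25 = 50 [KW]
One tuple (2,2,1) → sorted (1,2,2): b_i ≤ 1+i ∀i, a PF.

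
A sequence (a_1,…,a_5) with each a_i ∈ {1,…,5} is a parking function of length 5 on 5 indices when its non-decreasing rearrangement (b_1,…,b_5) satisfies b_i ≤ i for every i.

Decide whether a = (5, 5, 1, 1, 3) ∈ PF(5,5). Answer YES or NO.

NO

Order a: b = (1, 1, 3, 5, 5).
  b_1=1 ≤ 1
  b_2=1 ≤ 2
  b_3=3 ≤ 3
  b_4=5 > 4
  fails at i=4 ⇒ NO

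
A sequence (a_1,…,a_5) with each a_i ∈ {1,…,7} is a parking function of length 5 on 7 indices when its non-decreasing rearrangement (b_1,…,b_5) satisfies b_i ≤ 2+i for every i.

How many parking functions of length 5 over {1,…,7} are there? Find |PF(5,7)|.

12288

#PF = (7+1−5)·(7+1)^{5−1} = 3 · 4096 = 12288 (Konheim–Weiss)
Example (2,4,7,1,4) → sorted (1,2,4,4,7): b_i ≤ 2+i ∀i, a PF.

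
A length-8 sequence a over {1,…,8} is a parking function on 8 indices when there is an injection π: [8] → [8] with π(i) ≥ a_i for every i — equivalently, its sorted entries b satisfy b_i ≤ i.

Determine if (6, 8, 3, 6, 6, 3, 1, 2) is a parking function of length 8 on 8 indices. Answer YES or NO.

Sorted: b = (1, 2, 3, 3, 6, 6, 6, 8).
  b_1=1 ≤ 1
  b_2=2 ≤ 2
  b_3=3 ≤ 3
  b_4=3 ≤ 4
  b_5=6 > 5
  fails at i=5 ⇒ NO

NO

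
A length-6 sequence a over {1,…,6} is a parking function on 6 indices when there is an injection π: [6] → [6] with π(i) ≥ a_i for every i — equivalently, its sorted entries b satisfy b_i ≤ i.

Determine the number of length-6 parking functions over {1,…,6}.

16807

|PF(6,6)| = (6+1−6)·(6+1)^{6−1} = 1·16807 = 16807 [KW]
One tuple (1,1,3,4,3,2) → sorted (1,1,2,3,3,4): b_i ≤ i ∀i, a PF.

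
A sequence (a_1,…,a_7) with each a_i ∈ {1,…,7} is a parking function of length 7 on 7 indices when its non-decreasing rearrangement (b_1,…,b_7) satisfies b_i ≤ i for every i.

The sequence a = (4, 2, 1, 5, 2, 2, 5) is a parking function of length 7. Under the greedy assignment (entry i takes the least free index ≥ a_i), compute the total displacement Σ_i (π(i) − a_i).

7

Σπ = 7·8/2 = 28 (π permutes [7]); Σa = 4+2+1+5+2+2+5 = 21; disp = 28−21 = 7.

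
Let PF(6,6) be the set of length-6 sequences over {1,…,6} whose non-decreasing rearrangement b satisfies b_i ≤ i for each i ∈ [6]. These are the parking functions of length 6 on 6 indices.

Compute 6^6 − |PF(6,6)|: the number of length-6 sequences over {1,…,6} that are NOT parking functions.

|PF(6,6)| = 1·7^5 = 1 · 16807 = 16807 (Pollak)
Check (6,5,2,5,6,3) → sorted (2,3,5,5,6,6): b_1=2>1, not a PF.
6^6 − 16807 = 46656 − 16807 = 29849

29849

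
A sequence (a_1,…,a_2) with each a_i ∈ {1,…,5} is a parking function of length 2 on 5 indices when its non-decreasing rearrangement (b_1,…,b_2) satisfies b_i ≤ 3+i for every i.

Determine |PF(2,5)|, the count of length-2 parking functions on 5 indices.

Count = (5+1−2)·(5+1)^{2−1} = 4×6 = 24 (Pollak)
Example (2,5) → sorted (2,5): b_i ≤ 3+i ∀i, a PF.

24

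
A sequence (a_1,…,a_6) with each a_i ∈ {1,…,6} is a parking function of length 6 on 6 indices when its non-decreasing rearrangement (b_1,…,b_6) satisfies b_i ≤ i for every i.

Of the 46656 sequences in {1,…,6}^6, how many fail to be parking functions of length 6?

|PF(6,6)| = (7−6)·7^(6−1) = 1×16807 = 16807 (Pollak)
One tuple (4,4,6,3,4,5) → sorted (3,4,4,4,5,6): b_1=3>1, not a PF.
So 46656 − 16807 = 29849 fail.

29849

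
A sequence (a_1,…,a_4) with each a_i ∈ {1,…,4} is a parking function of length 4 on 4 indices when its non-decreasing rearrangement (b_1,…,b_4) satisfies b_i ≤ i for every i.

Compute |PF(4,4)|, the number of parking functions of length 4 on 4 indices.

|PF(4,4)| = (5−4)·5^(4−1) = 1·125 = 125 (Konheim–Weiss)
One tuple (3,4,1,2) → sorted (1,2,3,4): b_i ≤ i ∀i, a PF.

125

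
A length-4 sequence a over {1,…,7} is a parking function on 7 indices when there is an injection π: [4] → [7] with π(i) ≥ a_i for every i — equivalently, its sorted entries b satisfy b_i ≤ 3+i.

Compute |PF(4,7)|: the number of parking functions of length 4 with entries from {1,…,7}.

2048

|PF(4,7)| = (8−4)·8^(4−1) = 4×512 = 2048 (Pollak)
Example (5,2,4,6) → sorted (2,4,5,6): b_i ≤ 3+i ∀i, a PF.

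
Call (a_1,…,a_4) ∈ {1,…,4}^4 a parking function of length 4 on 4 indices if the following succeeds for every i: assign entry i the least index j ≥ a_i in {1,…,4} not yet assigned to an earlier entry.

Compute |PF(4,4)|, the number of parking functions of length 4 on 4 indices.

|PF| = (4+1−4)·(4+1)^{4−1} = 1×125 = 125
One tuple (3,2,2,1) → sorted (1,2,2,3): b_i ≤ i ∀i, a PF.

125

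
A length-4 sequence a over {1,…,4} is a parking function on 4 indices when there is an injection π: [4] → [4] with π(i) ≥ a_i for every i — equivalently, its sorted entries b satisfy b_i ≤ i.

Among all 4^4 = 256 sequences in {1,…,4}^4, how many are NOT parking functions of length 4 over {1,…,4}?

131

Count = 1·5^3 = 1 · 125 = 125 (Konheim–Weiss)
E.g. (4,4,2,1) → sorted (1,2,4,4): b_3=4>3, not a PF.
Total 256; non-PF = 256−125 = 131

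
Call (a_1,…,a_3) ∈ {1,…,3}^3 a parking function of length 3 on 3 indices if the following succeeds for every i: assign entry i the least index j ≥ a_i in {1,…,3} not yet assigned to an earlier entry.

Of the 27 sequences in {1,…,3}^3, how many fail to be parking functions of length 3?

11

|PF| = (3+1−3)·(3+1)^{3−1} = 1 · 16 = 16 [KW]
Example (3,3,3) → sorted (3,3,3): b_1=3>1, not a PF.
3^3 − 16 = 27 − 16 = 11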